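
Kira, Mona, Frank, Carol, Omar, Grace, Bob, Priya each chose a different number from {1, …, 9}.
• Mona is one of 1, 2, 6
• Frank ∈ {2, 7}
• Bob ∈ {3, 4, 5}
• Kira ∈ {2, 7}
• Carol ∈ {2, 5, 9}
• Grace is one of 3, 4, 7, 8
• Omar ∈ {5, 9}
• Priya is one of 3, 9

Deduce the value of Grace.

Kira and Frank between them cover only {2, 7} — a naked pair. Remove those values from Mona, Carol, Grace.
Carol and Omar between them cover only {5, 9} — a naked pair. Remove those values from Bob, Priya.
Priya's domain is down to {3}, so Priya = 3. Remove 3 from Grace, Bob.
Bob must be 4 (only option left). Strike 4 from Grace.
So Grace = 8.

8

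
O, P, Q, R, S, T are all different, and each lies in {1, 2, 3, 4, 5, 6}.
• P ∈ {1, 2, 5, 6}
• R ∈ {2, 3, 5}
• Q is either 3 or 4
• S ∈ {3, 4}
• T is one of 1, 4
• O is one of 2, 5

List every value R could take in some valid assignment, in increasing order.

2, 5

The 6 variables draw from only 6 values {1, 2, 3, 4, 5, 6}, so each is used; only P can be 6, hence P = 6.
The 5 still-open variables draw from only 5 values {1, 2, 3, 4, 5}, so each is used; only T can be 1, hence T = 1.
The 2 variables Q and S are confined to {3, 4}, which locks those values in; drop them from R.
No further eliminations apply; R can still be any of 2, 5.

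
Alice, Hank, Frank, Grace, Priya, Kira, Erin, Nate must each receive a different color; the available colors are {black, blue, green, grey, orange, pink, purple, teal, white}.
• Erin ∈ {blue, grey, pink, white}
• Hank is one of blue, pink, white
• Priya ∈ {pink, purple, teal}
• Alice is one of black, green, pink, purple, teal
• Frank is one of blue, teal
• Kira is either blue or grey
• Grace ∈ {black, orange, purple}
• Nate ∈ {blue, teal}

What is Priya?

Frank and Nate between them cover only {blue, teal} — a naked pair. Remove those values from Alice, Hank, Priya, Kira, Erin.
Kira must be grey (only option left). Eliminate grey elsewhere: Erin.
Hank and Erin between them cover only {pink, white} — a naked pair. Remove those values from Alice, Priya.
So Priya = purple.

purple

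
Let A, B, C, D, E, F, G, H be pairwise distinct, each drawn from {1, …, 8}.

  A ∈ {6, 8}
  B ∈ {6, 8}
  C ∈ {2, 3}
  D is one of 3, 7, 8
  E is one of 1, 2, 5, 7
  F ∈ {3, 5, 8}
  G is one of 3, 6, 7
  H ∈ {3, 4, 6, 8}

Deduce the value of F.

The 8 variables together cover exactly {1, 2, 3, 4, 5, 6, 7, 8} — 8 values for 8 variables — and 1 appears only in E's list, so E = 1.
Among the 7 still-open variables, 2 fits only C (and all 7 values in {2, 3, 4, 5, 6, 7, 8} must be used), so C = 2.
The 6 still-open variables together cover exactly {3, 4, 5, 6, 7, 8} — 6 values for 6 variables — and 4 appears only in H's list, so H = 4.
The 5 still-open variables draw from only 5 values {3, 5, 6, 7, 8}, so each is used; only F can be 5, hence F = 5.

5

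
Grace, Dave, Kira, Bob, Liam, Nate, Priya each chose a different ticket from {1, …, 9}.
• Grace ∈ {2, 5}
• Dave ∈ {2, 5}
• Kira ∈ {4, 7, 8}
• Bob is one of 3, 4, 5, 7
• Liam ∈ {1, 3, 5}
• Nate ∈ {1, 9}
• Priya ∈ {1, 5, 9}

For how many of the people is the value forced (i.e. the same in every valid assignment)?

1

Grace and Dave between them cover only {2, 5} — a naked pair. Remove those values from Bob, Liam, Priya.
Nate and Priya between them cover only {1, 9} — a naked pair. Remove those values from Liam.
That leaves Liam = 3. So Bob can't be 3.
Determined: Liam=3. The other people each still have more than one consistent value. That makes 1.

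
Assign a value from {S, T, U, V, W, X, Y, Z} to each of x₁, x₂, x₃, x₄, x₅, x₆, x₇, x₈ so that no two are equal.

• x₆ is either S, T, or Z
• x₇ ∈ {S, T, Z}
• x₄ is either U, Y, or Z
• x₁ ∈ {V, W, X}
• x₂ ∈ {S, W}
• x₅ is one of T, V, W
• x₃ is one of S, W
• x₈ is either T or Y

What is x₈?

Y

The 8 variables together cover exactly {S, T, U, V, W, X, Y, Z} — 8 values for 8 variables — and U appears only in x₄'s list, so x₄ = U.
The 7 still-open variables together cover exactly {S, T, V, W, X, Y, Z} — 7 values for 7 variables — and X appears only in x₁'s list, so x₁ = X.
The 6 still-open variables draw from only 6 values {S, T, V, W, Y, Z}, so each is used; only x₅ can be V, hence x₅ = V.
Among the 5 still-open variables, Y fits only x₈ (and all 5 values in {S, T, W, Y, Z} must be used), so x₈ = Y.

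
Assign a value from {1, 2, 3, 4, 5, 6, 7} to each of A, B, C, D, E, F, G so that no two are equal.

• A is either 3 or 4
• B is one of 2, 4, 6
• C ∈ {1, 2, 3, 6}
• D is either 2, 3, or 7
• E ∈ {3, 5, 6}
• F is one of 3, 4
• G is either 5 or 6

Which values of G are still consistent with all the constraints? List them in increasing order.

The 7 variables together cover exactly {1, 2, 3, 4, 5, 6, 7} — 7 values for 7 variables — and 1 appears only in C's list, so C = 1.
The 6 still-open variables draw from only 6 values {2, 3, 4, 5, 6, 7}, so each is used; only D can be 7, hence D = 7.
Among the 5 still-open variables, 2 fits only B (and all 5 values in {2, 3, 4, 5, 6} must be used), so B = 2.
A and F between them cover only {3, 4} — a naked pair. Remove those values from E.
No further eliminations apply; G can still be any of 5, 6.

5, 6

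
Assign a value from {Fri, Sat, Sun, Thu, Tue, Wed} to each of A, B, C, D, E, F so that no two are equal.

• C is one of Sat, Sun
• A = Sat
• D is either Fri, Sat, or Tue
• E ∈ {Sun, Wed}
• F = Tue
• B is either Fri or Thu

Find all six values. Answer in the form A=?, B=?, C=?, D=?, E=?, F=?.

A=Sat, B=Thu, C=Sun, D=Fri, E=Wed, F=Tue

A must be Sat (only option left). Remove Sat from C, D.
That leaves C = Sun. Strike Sun from E.
E must be Wed (only option left).
F has just one choice, so F = Tue. Eliminate Tue elsewhere: D.
D's domain is down to {Fri}, so D = Fri. Eliminate Fri elsewhere: B.
B must be Thu (only option left).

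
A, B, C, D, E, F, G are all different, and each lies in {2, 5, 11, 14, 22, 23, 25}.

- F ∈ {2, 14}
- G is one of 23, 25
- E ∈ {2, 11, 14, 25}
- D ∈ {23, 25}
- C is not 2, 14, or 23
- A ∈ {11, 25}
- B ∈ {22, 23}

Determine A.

11

The 7 variables draw from only 7 values {2, 5, 11, 14, 22, 23, 25}, so each is used; only C can be 5, hence C = 5.
Among the 6 still-open variables, 22 fits only B (and all 6 values in {2, 11, 14, 22, 23, 25} must be used), so B = 22.
D and G between them cover only {23, 25} — a naked pair. Remove those values from A, E.
So A = 11.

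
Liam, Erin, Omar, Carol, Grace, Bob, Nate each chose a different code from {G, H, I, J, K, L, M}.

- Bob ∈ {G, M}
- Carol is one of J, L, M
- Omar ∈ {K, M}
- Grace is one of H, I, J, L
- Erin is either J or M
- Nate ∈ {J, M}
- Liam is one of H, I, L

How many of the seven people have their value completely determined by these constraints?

The 7 variables together cover exactly {G, H, I, J, K, L, M} — 7 values for 7 variables — and G appears only in Bob's list, so Bob = G.
The 6 still-open variables together cover exactly {H, I, J, K, L, M} — 6 values for 6 variables — and K appears only in Omar's list, so Omar = K.
Erin and Nate share exactly the 2 values {J, M}; by pigeonhole those values go to them, so strike J, M from Carol, Grace.
Carol has just one choice, so Carol = L. Remove L from Liam, Grace.
Determined: Omar=K, Carol=L, Bob=G. The other people each still have more than one consistent value. That makes 3.

3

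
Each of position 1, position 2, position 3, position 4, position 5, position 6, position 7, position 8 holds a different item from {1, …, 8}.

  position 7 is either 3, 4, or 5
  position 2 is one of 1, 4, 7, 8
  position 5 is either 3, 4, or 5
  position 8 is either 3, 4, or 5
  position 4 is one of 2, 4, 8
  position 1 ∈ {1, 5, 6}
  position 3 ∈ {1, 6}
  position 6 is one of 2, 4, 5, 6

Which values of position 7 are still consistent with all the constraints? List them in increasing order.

3, 4, 5

Among the 8 variables, 7 fits only position 2 (and all 8 values in {1, 2, 3, 4, 5, 6, 7, 8} must be used), so position 2 = 7.
Among the 7 still-open variables, 8 fits only position 4 (and all 7 values in {1, 2, 3, 4, 5, 6, 8} must be used), so position 4 = 8.
The 6 still-open variables together cover exactly {1, 2, 3, 4, 5, 6} — 6 values for 6 variables — and 2 appears only in position 6's list, so position 6 = 2.
position 5, position 7, position 8 share exactly the 3 values {3, 4, 5}; by pigeonhole those values go to them, so strike 3, 4, 5 from position 1.
No further eliminations apply; position 7 can still be any of 3, 4, 5.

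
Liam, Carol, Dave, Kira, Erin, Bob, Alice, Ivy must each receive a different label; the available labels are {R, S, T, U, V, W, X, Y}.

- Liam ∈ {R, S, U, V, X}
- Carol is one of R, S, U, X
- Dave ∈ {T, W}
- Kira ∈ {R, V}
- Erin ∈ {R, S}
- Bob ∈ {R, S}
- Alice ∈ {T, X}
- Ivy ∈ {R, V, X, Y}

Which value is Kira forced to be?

The 8 variables together cover exactly {R, S, T, U, V, W, X, Y} — 8 values for 8 variables — and W appears only in Dave's list, so Dave = W.
The 7 still-open variables together cover exactly {R, S, T, U, V, X, Y} — 7 values for 7 variables — and T appears only in Alice's list, so Alice = T.
Among the 6 still-open variables, Y fits only Ivy (and all 6 values in {R, S, U, V, X, Y} must be used), so Ivy = Y.
Erin and Bob share exactly the 2 values {R, S}; by pigeonhole those values go to them, so strike R, S from Liam, Carol, Kira.
So Kira = V.

V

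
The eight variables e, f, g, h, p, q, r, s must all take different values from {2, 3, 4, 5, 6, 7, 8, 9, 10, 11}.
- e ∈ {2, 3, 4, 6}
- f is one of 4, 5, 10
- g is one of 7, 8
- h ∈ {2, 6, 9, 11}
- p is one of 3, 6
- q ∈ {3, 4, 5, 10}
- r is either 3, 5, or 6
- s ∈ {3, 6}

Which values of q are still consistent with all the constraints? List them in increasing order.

The 2 variables p and s are confined to {3, 6}, which locks those values in; drop them from e, h, q, r.
r's domain is down to {5}, so r = 5. Strike 5 from f, q.
f and q between them cover only {4, 10} — a naked pair. Remove those values from e.
e must be 2 (only option left). Remove 2 from h.
No further eliminations apply; q can still be any of 4, 10.

4, 10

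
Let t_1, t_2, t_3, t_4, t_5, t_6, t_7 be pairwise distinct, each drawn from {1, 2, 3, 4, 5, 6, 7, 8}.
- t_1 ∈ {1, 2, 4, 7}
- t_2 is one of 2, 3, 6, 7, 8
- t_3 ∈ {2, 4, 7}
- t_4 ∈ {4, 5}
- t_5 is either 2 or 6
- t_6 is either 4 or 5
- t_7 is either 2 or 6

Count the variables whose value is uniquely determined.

t_4 and t_6 share exactly the 2 values {4, 5}; by pigeonhole those values go to them, so strike 4, 5 from t_1, t_3.
t_5 and t_7 share exactly the 2 values {2, 6}; by pigeonhole those values go to them, so strike 2, 6 from t_1, t_2, t_3.
t_3 has just one choice, so t_3 = 7. Strike 7 from t_1, t_2.
That leaves t_1 = 1.
Determined: t_1=1, t_3=7. The other variables each still have more than one consistent value. That makes 2.

2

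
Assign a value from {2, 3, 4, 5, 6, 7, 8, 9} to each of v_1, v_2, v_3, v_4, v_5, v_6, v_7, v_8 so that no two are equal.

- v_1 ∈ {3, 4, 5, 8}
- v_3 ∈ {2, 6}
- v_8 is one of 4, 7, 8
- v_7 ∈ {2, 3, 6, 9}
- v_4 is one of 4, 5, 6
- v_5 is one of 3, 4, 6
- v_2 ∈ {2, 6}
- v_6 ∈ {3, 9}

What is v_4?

The 8 variables draw from only 8 values {2, 3, 4, 5, 6, 7, 8, 9}, so each is used; only v_8 can be 7, hence v_8 = 7.
The 7 still-open variables together cover exactly {2, 3, 4, 5, 6, 8, 9} — 7 values for 7 variables — and 8 appears only in v_1's list, so v_1 = 8.
Among the 6 still-open variables, 5 fits only v_4 (and all 6 values in {2, 3, 4, 5, 6, 9} must be used), so v_4 = 5.

5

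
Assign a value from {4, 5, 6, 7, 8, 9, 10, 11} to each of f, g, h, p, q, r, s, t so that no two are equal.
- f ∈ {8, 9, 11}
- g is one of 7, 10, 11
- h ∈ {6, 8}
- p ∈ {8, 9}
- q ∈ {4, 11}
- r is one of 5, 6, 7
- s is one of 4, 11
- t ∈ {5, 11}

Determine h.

6

The 8 variables draw from only 8 values {4, 5, 6, 7, 8, 9, 10, 11}, so each is used; only g can be 10, hence g = 10.
The 7 still-open variables together cover exactly {4, 5, 6, 7, 8, 9, 11} — 7 values for 7 variables — and 7 appears only in r's list, so r = 7.
The 6 still-open variables together cover exactly {4, 5, 6, 8, 9, 11} — 6 values for 6 variables — and 5 appears only in t's list, so t = 5.
Among the 5 still-open variables, 6 fits only h (and all 5 values in {4, 6, 8, 9, 11} must be used), so h = 6.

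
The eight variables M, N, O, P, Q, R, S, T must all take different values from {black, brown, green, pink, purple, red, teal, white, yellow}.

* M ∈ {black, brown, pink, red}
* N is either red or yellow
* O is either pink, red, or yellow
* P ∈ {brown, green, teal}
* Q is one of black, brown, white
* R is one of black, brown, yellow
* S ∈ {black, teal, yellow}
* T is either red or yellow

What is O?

The 8 variables together cover exactly {black, brown, green, pink, red, teal, white, yellow} — 8 values for 8 variables — and green appears only in P's list, so P = green.
The 7 still-open variables together cover exactly {black, brown, pink, red, teal, white, yellow} — 7 values for 7 variables — and teal appears only in S's list, so S = teal.
Among the 6 still-open variables, white fits only Q (and all 6 values in {black, brown, pink, red, white, yellow} must be used), so Q = white.
N and T share exactly the 2 values {red, yellow}; by pigeonhole those values go to them, so strike red, yellow from M, O, R.
So O = pink.

pink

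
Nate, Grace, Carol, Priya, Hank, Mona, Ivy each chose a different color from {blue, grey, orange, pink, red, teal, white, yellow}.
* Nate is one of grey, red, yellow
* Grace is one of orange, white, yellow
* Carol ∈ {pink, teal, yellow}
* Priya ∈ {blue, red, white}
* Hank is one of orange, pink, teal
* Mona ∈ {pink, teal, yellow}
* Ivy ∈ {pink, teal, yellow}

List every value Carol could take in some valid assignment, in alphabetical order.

Carol, Mona, Ivy between them cover only {pink, teal, yellow} — a naked triple. Remove those values from Nate, Grace, Hank.
Hank has just one choice, so Hank = orange. So Grace can't be orange.
That leaves Grace = white. Remove white from Priya.
No further eliminations apply; Carol can still be any of pink, teal, yellow.

pink, teal, yellow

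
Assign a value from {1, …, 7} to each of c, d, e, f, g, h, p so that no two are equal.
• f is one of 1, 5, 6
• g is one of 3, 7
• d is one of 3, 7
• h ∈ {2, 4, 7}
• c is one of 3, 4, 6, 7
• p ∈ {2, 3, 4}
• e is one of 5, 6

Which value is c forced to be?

6

The 7 variables draw from only 7 values {1, 2, 3, 4, 5, 6, 7}, so each is used; only f can be 1, hence f = 1.
The 6 still-open variables together cover exactly {2, 3, 4, 5, 6, 7} — 6 values for 6 variables — and 5 appears only in e's list, so e = 5.
Among the 5 still-open variables, 6 fits only c (and all 5 values in {2, 3, 4, 6, 7} must be used), so c = 6.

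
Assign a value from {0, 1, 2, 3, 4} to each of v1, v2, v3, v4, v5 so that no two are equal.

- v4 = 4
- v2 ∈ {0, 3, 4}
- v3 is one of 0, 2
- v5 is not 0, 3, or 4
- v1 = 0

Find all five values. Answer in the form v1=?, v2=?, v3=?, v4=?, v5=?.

v1=0, v2=3, v3=2, v4=4, v5=1

v1 must be 0 (only option left). Eliminate 0 elsewhere: v2, v3.
That leaves v3 = 2. Eliminate 2 elsewhere: v5.
That leaves v4 = 4. Strike 4 from v2.
v5 has just one choice, so v5 = 1.
v2 must be 3 (only option left).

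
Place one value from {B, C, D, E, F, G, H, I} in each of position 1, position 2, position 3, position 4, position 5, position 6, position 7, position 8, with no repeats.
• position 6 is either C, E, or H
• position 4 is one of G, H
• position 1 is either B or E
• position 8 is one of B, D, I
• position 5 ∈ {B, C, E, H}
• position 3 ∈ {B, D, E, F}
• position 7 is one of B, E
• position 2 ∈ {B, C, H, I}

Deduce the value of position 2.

I

The 8 variables draw from only 8 values {B, C, D, E, F, G, H, I}, so each is used; only position 3 can be F, hence position 3 = F.
Among the 7 still-open variables, D fits only position 8 (and all 7 values in {B, C, D, E, G, H, I} must be used), so position 8 = D.
The 6 still-open variables draw from only 6 values {B, C, E, G, H, I}, so each is used; only position 4 can be G, hence position 4 = G.
The 5 still-open variables together cover exactly {B, C, E, H, I} — 5 values for 5 variables — and I appears only in position 2's list, so position 2 = I.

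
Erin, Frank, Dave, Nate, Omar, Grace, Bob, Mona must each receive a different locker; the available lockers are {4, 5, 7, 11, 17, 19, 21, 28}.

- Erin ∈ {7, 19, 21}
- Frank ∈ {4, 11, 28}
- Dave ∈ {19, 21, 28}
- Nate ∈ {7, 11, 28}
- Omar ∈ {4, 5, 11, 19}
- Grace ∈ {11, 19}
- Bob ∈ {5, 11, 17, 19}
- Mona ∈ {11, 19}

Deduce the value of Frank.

The 8 variables draw from only 8 values {4, 5, 7, 11, 17, 19, 21, 28}, so each is used; only Bob can be 17, hence Bob = 17.
The 7 still-open variables draw from only 7 values {4, 5, 7, 11, 19, 21, 28}, so each is used; only Omar can be 5, hence Omar = 5.
The 6 still-open variables draw from only 6 values {4, 7, 11, 19, 21, 28}, so each is used; only Frank can be 4, hence Frank = 4.

4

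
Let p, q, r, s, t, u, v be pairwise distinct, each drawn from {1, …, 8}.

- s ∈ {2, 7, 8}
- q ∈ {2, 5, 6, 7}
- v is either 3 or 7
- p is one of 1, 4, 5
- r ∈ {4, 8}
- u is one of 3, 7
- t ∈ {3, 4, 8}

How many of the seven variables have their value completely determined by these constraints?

1

u and v share exactly the 2 values {3, 7}; by pigeonhole those values go to them, so strike 3, 7 from q, s, t.
r and t between them cover only {4, 8} — a naked pair. Remove those values from p, s.
s has just one choice, so s = 2. Eliminate 2 elsewhere: q.
Determined: s=2. The other variables each still have more than one consistent value. That makes 1.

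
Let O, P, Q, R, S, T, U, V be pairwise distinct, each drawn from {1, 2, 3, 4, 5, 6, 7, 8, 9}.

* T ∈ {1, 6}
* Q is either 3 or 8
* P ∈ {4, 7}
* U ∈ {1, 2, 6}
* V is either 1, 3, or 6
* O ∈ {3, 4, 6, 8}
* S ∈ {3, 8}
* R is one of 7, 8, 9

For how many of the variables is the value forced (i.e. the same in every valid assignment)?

4

The 8 variables draw from only 8 values {1, 2, 3, 4, 6, 7, 8, 9}, so each is used; only U can be 2, hence U = 2.
Among the 7 still-open variables, 9 fits only R (and all 7 values in {1, 3, 4, 6, 7, 8, 9} must be used), so R = 9.
The 6 still-open variables together cover exactly {1, 3, 4, 6, 7, 8} — 6 values for 6 variables — and 7 appears only in P's list, so P = 7.
The 5 still-open variables together cover exactly {1, 3, 4, 6, 8} — 5 values for 5 variables — and 4 appears only in O's list, so O = 4.
The 2 variables Q and S are confined to {3, 8}, which locks those values in; drop them from V.
Determined: O=4, P=7, R=9, U=2. The other variables each still have more than one consistent value. That makes 4.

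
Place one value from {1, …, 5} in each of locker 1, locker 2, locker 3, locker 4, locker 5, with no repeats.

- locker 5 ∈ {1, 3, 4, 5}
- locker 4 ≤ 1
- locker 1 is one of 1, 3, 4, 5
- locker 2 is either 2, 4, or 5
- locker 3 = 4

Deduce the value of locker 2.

2

locker 3's domain is down to {4}, so locker 3 = 4. Remove 4 from locker 1, locker 2, locker 5.
That leaves locker 4 = 1. Eliminate 1 elsewhere: locker 1, locker 5.
Among the 3 still-open variables, 2 fits only locker 2 (and all 3 values in {2, 3, 5} must be used), so locker 2 = 2.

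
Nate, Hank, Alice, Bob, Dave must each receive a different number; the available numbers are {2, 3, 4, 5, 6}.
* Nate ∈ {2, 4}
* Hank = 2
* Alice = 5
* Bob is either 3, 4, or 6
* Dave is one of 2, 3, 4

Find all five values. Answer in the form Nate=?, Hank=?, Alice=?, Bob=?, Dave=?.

Hank has just one choice, so Hank = 2. Eliminate 2 elsewhere: Nate, Dave.
That leaves Alice = 5.
That leaves Nate = 4. So Bob, Dave can't be 4.
Dave's domain is down to {3}, so Dave = 3. So Bob can't be 3.
That leaves Bob = 6.

Nate=4, Hank=2, Alice=5, Bob=6, Dave=3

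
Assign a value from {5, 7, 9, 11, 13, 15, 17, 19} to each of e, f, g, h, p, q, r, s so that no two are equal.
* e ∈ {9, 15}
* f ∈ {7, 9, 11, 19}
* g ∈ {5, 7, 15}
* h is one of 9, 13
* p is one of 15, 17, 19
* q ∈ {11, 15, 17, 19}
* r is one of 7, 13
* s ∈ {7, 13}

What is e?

The 8 variables together cover exactly {5, 7, 9, 11, 13, 15, 17, 19} — 8 values for 8 variables — and 5 appears only in g's list, so g = 5.
r and s between them cover only {7, 13} — a naked pair. Remove those values from f, h.
h has just one choice, so h = 9. Remove 9 from e, f.
So e = 15.

15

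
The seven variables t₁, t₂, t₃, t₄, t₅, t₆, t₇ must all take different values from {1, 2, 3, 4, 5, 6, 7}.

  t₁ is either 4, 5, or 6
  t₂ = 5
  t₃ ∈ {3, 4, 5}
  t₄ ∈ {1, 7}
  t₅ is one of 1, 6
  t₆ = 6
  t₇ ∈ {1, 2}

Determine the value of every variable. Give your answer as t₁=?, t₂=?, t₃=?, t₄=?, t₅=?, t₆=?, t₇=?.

t₂'s domain is down to {5}, so t₂ = 5. Strike 5 from t₁, t₃.
t₆ must be 6 (only option left). Strike 6 from t₁, t₅.
That leaves t₁ = 4. Remove 4 from t₃.
t₃ must be 3 (only option left).
t₅ must be 1 (only option left). So t₄, t₇ can't be 1.
t₇ must be 2 (only option left).
t₄ has just one choice, so t₄ = 7.

t₁=4, t₂=5, t₃=3, t₄=7, t₅=1, t₆=6, t₇=2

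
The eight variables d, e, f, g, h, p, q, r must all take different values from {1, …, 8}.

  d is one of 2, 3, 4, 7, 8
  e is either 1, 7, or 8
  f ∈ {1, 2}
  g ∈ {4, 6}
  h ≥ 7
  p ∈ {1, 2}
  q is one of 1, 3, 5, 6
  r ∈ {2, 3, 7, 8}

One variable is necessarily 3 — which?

The 8 variables draw from only 8 values {1, 2, 3, 4, 5, 6, 7, 8}, so each is used; only q can be 5, hence q = 5.
Among the 7 still-open variables, 6 fits only g (and all 7 values in {1, 2, 3, 4, 6, 7, 8} must be used), so g = 6.
The 6 still-open variables together cover exactly {1, 2, 3, 4, 7, 8} — 6 values for 6 variables — and 4 appears only in d's list, so d = 4.
The 5 still-open variables together cover exactly {1, 2, 3, 7, 8} — 5 values for 5 variables — and 3 appears only in r's list, so r = 3.

r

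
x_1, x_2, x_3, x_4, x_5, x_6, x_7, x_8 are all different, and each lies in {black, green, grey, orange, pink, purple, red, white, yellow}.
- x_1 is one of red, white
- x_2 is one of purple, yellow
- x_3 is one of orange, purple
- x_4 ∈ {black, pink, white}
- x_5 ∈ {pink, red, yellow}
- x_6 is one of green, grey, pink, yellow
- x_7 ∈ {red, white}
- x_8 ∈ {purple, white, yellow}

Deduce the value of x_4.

The 2 variables x_1 and x_7 are confined to {red, white}, which locks those values in; drop them from x_4, x_5, x_8.
x_2 and x_8 between them cover only {purple, yellow} — a naked pair. Remove those values from x_3, x_5, x_6.
x_3 must be orange (only option left).
That leaves x_5 = pink. So x_4, x_6 can't be pink.
So x_4 = black.

black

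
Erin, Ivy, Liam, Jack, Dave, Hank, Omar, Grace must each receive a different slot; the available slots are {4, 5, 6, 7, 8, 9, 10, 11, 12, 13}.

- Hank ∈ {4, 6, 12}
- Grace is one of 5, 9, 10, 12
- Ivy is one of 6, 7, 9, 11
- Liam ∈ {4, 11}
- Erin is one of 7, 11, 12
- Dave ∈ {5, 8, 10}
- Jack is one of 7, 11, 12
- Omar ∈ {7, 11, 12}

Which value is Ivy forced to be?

9

Erin, Jack, Omar share exactly the 3 values {7, 11, 12}; by pigeonhole those values go to them, so strike 7, 11, 12 from Ivy, Liam, Hank, Grace.
Liam must be 4 (only option left). Remove 4 from Hank.
Hank must be 6 (only option left). Remove 6 from Ivy.
So Ivy = 9.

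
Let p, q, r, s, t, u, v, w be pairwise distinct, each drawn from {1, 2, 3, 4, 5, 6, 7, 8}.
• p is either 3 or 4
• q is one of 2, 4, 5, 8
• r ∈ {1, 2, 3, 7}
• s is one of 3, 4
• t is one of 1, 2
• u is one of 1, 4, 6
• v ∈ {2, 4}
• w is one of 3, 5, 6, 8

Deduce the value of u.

The 8 variables draw from only 8 values {1, 2, 3, 4, 5, 6, 7, 8}, so each is used; only r can be 7, hence r = 7.
p and s share exactly the 2 values {3, 4}; by pigeonhole those values go to them, so strike 3, 4 from q, u, v, w.
That leaves v = 2. So q, t can't be 2.
t has just one choice, so t = 1. Strike 1 from u.
So u = 6.

6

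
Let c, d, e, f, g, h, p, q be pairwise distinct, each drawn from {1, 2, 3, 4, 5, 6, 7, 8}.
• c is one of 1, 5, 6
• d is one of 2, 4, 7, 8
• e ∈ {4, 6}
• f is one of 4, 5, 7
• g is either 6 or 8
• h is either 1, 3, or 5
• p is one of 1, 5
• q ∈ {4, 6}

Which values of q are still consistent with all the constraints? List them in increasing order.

The 8 variables draw from only 8 values {1, 2, 3, 4, 5, 6, 7, 8}, so each is used; only d can be 2, hence d = 2.
The 7 still-open variables together cover exactly {1, 3, 4, 5, 6, 7, 8} — 7 values for 7 variables — and 3 appears only in h's list, so h = 3.
Among the 6 still-open variables, 7 fits only f (and all 6 values in {1, 4, 5, 6, 7, 8} must be used), so f = 7.
The 5 still-open variables together cover exactly {1, 4, 5, 6, 8} — 5 values for 5 variables — and 8 appears only in g's list, so g = 8.
e and q between them cover only {4, 6} — a naked pair. Remove those values from c.
No further eliminations apply; q can still be any of 4, 6.

4, 6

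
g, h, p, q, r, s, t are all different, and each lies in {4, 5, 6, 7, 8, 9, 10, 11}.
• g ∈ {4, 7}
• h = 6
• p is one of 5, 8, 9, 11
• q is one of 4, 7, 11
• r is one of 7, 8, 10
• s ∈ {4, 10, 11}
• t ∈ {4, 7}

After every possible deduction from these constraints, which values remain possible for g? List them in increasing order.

4, 7

h must be 6 (only option left).
g and t share exactly the 2 values {4, 7}; by pigeonhole those values go to them, so strike 4, 7 from q, r, s.
q has just one choice, so q = 11. Strike 11 from p, s.
s's domain is down to {10}, so s = 10. Remove 10 from r.
r must be 8 (only option left). Eliminate 8 elsewhere: p.
No further eliminations apply; g can still be any of 4, 7.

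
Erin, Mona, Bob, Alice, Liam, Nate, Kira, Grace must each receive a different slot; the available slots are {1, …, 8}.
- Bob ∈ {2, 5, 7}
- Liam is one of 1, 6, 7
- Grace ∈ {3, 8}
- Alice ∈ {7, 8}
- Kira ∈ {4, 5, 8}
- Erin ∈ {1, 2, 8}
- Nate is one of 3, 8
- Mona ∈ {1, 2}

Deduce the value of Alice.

7

The 8 variables together cover exactly {1, 2, 3, 4, 5, 6, 7, 8} — 8 values for 8 variables — and 4 appears only in Kira's list, so Kira = 4.
The 7 still-open variables together cover exactly {1, 2, 3, 5, 6, 7, 8} — 7 values for 7 variables — and 5 appears only in Bob's list, so Bob = 5.
The 6 still-open variables draw from only 6 values {1, 2, 3, 6, 7, 8}, so each is used; only Liam can be 6, hence Liam = 6.
The 5 still-open variables draw from only 5 values {1, 2, 3, 7, 8}, so each is used; only Alice can be 7, hence Alice = 7.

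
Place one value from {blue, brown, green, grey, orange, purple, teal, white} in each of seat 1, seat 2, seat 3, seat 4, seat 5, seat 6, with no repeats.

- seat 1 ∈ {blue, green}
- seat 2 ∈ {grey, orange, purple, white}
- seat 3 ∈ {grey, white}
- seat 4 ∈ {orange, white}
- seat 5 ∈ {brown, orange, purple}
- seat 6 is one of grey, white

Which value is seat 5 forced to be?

seat 3 and seat 6 share exactly the 2 values {grey, white}; by pigeonhole those values go to them, so strike grey, white from seat 2, seat 4.
seat 4 must be orange (only option left). Remove orange from seat 2, seat 5.
seat 2's domain is down to {purple}, so seat 2 = purple. Strike purple from seat 5.
So seat 5 = brown.

brown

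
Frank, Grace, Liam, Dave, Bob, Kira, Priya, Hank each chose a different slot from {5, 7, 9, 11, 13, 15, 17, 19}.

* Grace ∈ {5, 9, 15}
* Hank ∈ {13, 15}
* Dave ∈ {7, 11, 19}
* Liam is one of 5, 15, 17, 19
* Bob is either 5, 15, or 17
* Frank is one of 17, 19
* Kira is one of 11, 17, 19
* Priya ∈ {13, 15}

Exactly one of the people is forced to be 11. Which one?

Kira

The 8 variables together cover exactly {5, 7, 9, 11, 13, 15, 17, 19} — 8 values for 8 variables — and 7 appears only in Dave's list, so Dave = 7.
The 7 still-open variables draw from only 7 values {5, 9, 11, 13, 15, 17, 19}, so each is used; only Grace can be 9, hence Grace = 9.
The 6 still-open variables together cover exactly {5, 11, 13, 15, 17, 19} — 6 values for 6 variables — and 11 appears only in Kira's list, so Kira = 11.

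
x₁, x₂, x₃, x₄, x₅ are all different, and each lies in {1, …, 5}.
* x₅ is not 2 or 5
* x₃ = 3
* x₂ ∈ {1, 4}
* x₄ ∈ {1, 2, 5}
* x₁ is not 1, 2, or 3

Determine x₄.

x₃ must be 3 (only option left). So x₅ can't be 3.
The 4 still-open variables draw from only 4 values {1, 2, 4, 5}, so each is used; only x₄ can be 2, hence x₄ = 2.

2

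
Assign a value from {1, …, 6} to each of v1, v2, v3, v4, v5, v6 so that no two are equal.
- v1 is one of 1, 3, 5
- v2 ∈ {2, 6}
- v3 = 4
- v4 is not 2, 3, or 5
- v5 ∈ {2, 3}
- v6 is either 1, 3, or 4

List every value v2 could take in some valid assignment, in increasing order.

2, 6

v3 must be 4 (only option left). Eliminate 4 elsewhere: v4, v6.
The 5 still-open variables together cover exactly {1, 2, 3, 5, 6} — 5 values for 5 variables — and 5 appears only in v1's list, so v1 = 5.
No further eliminations apply; v2 can still be any of 2, 6.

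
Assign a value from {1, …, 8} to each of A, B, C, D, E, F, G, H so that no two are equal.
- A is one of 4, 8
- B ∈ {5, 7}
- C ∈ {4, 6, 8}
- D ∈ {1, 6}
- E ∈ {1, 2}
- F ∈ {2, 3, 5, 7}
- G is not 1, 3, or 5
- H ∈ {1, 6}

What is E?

2

The 8 variables draw from only 8 values {1, 2, 3, 4, 5, 6, 7, 8}, so each is used; only F can be 3, hence F = 3.
Among the 7 still-open variables, 5 fits only B (and all 7 values in {1, 2, 4, 5, 6, 7, 8} must be used), so B = 5.
The 6 still-open variables draw from only 6 values {1, 2, 4, 6, 7, 8}, so each is used; only G can be 7, hence G = 7.
The 5 still-open variables together cover exactly {1, 2, 4, 6, 8} — 5 values for 5 variables — and 2 appears only in E's list, so E = 2.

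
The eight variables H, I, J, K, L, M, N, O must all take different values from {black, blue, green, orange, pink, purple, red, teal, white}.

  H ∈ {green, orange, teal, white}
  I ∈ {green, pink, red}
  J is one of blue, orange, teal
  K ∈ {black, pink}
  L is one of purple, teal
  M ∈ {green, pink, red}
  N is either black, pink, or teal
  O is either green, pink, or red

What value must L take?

purple

I, M, O between them cover only {green, pink, red} — a naked triple. Remove those values from H, K, N.
K's domain is down to {black}, so K = black. Remove black from N.
That leaves N = teal. Remove teal from H, J, L.
So L = purple.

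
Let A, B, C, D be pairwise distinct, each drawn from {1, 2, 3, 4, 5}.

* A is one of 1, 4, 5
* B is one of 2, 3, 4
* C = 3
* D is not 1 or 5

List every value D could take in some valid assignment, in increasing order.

2, 4

C's domain is down to {3}, so C = 3. Eliminate 3 elsewhere: B, D.
The 2 variables B and D are confined to {2, 4}, which locks those values in; drop them from A.
No further eliminations apply; D can still be any of 2, 4.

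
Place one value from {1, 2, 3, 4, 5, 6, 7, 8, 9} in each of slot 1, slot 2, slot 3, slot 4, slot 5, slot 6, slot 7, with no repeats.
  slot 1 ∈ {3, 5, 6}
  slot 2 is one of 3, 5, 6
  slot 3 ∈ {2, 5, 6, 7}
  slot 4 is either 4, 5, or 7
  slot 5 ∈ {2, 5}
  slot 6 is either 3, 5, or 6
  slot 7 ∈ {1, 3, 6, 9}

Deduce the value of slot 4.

4

The 3 variables slot 1, slot 2, slot 6 are confined to {3, 5, 6}, which locks those values in; drop them from slot 3, slot 4, slot 5, slot 7.
slot 5's domain is down to {2}, so slot 5 = 2. Strike 2 from slot 3.
slot 3 has just one choice, so slot 3 = 7. Strike 7 from slot 4.
So slot 4 = 4.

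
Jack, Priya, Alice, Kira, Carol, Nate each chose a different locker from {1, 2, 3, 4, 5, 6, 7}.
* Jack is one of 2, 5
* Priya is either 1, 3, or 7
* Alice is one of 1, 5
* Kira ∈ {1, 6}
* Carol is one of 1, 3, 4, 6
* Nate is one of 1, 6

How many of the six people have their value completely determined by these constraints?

2

Kira and Nate share exactly the 2 values {1, 6}; by pigeonhole those values go to them, so strike 1, 6 from Priya, Alice, Carol.
Alice must be 5 (only option left). Eliminate 5 elsewhere: Jack.
That leaves Jack = 2.
Determined: Jack=2, Alice=5. The other people each still have more than one consistent value. That makes 2.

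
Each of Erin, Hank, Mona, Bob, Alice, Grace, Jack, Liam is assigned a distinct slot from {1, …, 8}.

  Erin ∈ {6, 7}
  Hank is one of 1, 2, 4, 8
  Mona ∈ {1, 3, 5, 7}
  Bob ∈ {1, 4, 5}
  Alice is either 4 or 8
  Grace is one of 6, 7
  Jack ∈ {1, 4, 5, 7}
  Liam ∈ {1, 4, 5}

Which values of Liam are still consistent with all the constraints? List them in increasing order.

The 8 variables together cover exactly {1, 2, 3, 4, 5, 6, 7, 8} — 8 values for 8 variables — and 2 appears only in Hank's list, so Hank = 2.
The 7 still-open variables draw from only 7 values {1, 3, 4, 5, 6, 7, 8}, so each is used; only Mona can be 3, hence Mona = 3.
The 6 still-open variables together cover exactly {1, 4, 5, 6, 7, 8} — 6 values for 6 variables — and 8 appears only in Alice's list, so Alice = 8.
Erin and Grace between them cover only {6, 7} — a naked pair. Remove those values from Jack.
No further eliminations apply; Liam can still be any of 1, 4, 5.

1, 4, 5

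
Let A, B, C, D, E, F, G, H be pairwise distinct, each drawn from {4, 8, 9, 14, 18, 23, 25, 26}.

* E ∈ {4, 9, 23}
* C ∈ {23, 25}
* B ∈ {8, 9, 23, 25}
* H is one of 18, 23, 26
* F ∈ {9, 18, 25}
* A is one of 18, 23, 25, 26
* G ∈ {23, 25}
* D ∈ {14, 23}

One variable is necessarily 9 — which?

The 8 variables draw from only 8 values {4, 8, 9, 14, 18, 23, 25, 26}, so each is used; only E can be 4, hence E = 4.
The 7 still-open variables draw from only 7 values {8, 9, 14, 18, 23, 25, 26}, so each is used; only B can be 8, hence B = 8.
The 6 still-open variables draw from only 6 values {9, 14, 18, 23, 25, 26}, so each is used; only F can be 9, hence F = 9.

F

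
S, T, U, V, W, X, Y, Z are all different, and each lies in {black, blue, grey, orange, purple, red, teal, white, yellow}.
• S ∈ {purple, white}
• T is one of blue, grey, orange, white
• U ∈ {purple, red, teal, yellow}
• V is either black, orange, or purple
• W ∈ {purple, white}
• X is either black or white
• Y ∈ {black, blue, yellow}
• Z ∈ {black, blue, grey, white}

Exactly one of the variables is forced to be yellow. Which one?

S and W between them cover only {purple, white} — a naked pair. Remove those values from T, U, V, X, Z.
X's domain is down to {black}, so X = black. Eliminate black elsewhere: V, Y, Z.
V has just one choice, so V = orange. Remove orange from T.
T and Z share exactly the 2 values {blue, grey}; by pigeonhole those values go to them, so strike blue, grey from Y.
So yellow goes to Y.

Y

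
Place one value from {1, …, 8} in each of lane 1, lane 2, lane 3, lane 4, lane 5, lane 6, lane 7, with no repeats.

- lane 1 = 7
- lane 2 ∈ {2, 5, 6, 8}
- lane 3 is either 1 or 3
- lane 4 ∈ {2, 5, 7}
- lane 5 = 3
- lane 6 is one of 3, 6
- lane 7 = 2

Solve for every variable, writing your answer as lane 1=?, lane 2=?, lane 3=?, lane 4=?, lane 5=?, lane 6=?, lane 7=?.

lane 1=7, lane 2=8, lane 3=1, lane 4=5, lane 5=3, lane 6=6, lane 7=2

lane 1 has just one choice, so lane 1 = 7. Strike 7 from lane 4.
lane 5 has just one choice, so lane 5 = 3. Eliminate 3 elsewhere: lane 3, lane 6.
lane 6 has just one choice, so lane 6 = 6. Eliminate 6 elsewhere: lane 2.
That leaves lane 7 = 2. Remove 2 from lane 2, lane 4.
lane 3's domain is down to {1}, so lane 3 = 1.
lane 4 has just one choice, so lane 4 = 5. Eliminate 5 elsewhere: lane 2.
That leaves lane 2 = 8.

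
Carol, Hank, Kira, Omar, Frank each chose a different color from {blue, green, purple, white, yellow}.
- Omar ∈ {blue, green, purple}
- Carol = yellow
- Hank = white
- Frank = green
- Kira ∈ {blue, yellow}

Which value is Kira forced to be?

Carol has just one choice, so Carol = yellow. Strike yellow from Kira.
So Kira = blue.

blue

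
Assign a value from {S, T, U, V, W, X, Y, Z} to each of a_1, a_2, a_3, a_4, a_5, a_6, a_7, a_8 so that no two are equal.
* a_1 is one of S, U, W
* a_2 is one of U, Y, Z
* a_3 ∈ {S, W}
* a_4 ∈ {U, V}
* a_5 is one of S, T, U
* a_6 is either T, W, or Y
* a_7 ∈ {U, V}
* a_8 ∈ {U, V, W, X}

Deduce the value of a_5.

T

Among the 8 variables, X fits only a_8 (and all 8 values in {S, T, U, V, W, X, Y, Z} must be used), so a_8 = X.
The 7 still-open variables together cover exactly {S, T, U, V, W, Y, Z} — 7 values for 7 variables — and Z appears only in a_2's list, so a_2 = Z.
Among the 6 still-open variables, Y fits only a_6 (and all 6 values in {S, T, U, V, W, Y} must be used), so a_6 = Y.
Among the 5 still-open variables, T fits only a_5 (and all 5 values in {S, T, U, V, W} must be used), so a_5 = T.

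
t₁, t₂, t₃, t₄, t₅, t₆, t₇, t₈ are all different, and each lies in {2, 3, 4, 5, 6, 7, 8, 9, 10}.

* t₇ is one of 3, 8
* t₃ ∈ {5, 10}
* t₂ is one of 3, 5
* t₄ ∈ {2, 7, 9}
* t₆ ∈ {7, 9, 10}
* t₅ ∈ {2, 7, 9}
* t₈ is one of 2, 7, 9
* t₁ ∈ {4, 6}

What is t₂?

3

The 3 variables t₄, t₅, t₈ are confined to {2, 7, 9}, which locks those values in; drop them from t₆.
That leaves t₆ = 10. So t₃ can't be 10.
That leaves t₃ = 5. Remove 5 from t₂.
So t₂ = 3.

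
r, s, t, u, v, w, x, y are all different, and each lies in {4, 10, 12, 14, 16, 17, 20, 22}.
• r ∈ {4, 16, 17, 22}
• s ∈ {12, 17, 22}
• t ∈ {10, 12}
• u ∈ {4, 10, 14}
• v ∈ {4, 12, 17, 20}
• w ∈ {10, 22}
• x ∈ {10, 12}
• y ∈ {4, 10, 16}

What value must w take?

22

The 8 variables together cover exactly {4, 10, 12, 14, 16, 17, 20, 22} — 8 values for 8 variables — and 14 appears only in u's list, so u = 14.
The 7 still-open variables together cover exactly {4, 10, 12, 16, 17, 20, 22} — 7 values for 7 variables — and 20 appears only in v's list, so v = 20.
t and x between them cover only {10, 12} — a naked pair. Remove those values from s, w, y.
So w = 22.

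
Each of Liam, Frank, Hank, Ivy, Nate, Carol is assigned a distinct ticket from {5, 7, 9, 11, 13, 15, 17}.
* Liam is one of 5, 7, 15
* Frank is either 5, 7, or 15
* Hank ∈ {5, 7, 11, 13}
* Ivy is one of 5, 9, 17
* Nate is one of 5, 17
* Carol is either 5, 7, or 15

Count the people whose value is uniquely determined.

2

The 3 variables Liam, Frank, Carol are confined to {5, 7, 15}, which locks those values in; drop them from Hank, Ivy, Nate.
That leaves Nate = 17. Strike 17 from Ivy.
Ivy has just one choice, so Ivy = 9.
Determined: Ivy=9, Nate=17. The other people each still have more than one consistent value. That makes 2.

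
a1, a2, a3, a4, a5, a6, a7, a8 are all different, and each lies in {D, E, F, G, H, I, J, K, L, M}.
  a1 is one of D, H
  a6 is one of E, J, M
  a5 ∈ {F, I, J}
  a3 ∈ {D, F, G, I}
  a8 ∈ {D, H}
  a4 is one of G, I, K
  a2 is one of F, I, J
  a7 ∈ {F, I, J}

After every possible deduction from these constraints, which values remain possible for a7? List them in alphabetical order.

a1 and a8 share exactly the 2 values {D, H}; by pigeonhole those values go to them, so strike D, H from a3.
The 3 variables a2, a5, a7 are confined to {F, I, J}, which locks those values in; drop them from a3, a4, a6.
a3's domain is down to {G}, so a3 = G. Remove G from a4.
a4's domain is down to {K}, so a4 = K.
No further eliminations apply; a7 can still be any of F, I, J.

F, I, J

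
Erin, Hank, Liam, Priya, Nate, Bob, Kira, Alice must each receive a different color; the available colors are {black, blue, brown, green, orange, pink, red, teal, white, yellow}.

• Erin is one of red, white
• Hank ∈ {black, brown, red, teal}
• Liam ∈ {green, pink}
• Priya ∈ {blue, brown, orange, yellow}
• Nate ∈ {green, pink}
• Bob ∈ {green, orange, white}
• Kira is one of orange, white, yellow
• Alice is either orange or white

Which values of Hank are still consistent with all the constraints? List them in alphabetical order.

Liam and Nate share exactly the 2 values {green, pink}; by pigeonhole those values go to them, so strike green, pink from Bob.
Bob and Alice between them cover only {orange, white} — a naked pair. Remove those values from Erin, Priya, Kira.
Erin has just one choice, so Erin = red. Strike red from Hank.
Kira has just one choice, so Kira = yellow. Strike yellow from Priya.
No further eliminations apply; Hank can still be any of black, brown, teal.

black, brown, teal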